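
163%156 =7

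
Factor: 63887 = 29^1 * 2203^1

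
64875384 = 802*80892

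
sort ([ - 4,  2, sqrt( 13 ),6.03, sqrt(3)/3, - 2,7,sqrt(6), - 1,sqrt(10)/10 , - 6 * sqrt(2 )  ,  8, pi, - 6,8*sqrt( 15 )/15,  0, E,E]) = [ - 6*sqrt(2), - 6, - 4, - 2,  -  1, 0, sqrt( 10 )/10, sqrt ( 3)/3,2,8 * sqrt(15)/15, sqrt(6 ),E, E, pi,sqrt( 13), 6.03 , 7,  8]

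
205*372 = 76260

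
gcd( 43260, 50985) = 1545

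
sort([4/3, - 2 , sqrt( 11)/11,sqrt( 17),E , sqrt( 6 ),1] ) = [ - 2,sqrt(11 ) /11,1,4/3,  sqrt( 6 ), E,sqrt( 17) ] 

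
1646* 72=118512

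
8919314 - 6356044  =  2563270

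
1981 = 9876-7895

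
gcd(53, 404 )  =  1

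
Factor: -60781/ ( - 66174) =2^(-1)*3^( - 1)*7^1*19^1*41^( - 1 )*269^( - 1)*457^1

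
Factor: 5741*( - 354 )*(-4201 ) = 8537751114 =2^1*3^1*59^1*4201^1*5741^1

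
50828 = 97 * 524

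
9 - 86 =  - 77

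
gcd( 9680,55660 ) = 2420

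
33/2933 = 33/2933  =  0.01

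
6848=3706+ 3142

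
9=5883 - 5874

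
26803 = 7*3829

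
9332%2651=1379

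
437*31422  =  13731414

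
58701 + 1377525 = 1436226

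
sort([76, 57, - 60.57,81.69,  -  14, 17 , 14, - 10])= [ - 60.57, - 14,  -  10, 14, 17,57, 76,81.69]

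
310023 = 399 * 777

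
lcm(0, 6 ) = 0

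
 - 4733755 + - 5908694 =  - 10642449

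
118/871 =118/871  =  0.14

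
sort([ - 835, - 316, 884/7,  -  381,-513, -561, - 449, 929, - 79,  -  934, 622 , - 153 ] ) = [ - 934, - 835, - 561, - 513  ,-449, - 381, -316, - 153, - 79, 884/7, 622, 929] 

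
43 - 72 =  - 29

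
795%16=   11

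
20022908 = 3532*5669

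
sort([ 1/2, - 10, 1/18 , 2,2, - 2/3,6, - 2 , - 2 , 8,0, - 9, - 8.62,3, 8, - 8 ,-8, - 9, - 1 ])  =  [- 10, - 9, - 9, - 8.62, - 8, - 8, - 2, - 2, - 1,-2/3,0,1/18,1/2,2,2,3,6,8, 8]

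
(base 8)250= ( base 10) 168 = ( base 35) 4S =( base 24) 70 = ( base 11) 143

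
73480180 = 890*82562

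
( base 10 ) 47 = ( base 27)1K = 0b101111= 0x2F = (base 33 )1E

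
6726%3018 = 690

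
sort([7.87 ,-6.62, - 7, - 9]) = [-9 , - 7, - 6.62,7.87] 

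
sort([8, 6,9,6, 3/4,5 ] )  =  [3/4,5,6,6,8, 9 ] 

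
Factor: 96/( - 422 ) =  - 48/211 = - 2^4* 3^1 * 211^( - 1)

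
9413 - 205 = 9208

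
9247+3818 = 13065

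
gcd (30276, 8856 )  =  36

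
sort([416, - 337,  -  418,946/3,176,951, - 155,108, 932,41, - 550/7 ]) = [ - 418,-337, - 155, - 550/7 , 41,108,176,946/3,416,932,951 ] 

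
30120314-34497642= -4377328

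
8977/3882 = 8977/3882 = 2.31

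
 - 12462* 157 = - 1956534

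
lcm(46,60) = 1380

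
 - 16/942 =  - 1 + 463/471 = - 0.02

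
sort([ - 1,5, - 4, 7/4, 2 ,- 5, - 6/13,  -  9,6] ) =[-9,  -  5, - 4,-1 ,  -  6/13, 7/4,2, 5, 6 ] 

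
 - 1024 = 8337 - 9361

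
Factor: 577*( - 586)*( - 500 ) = 169061000 = 2^3 * 5^3*293^1*577^1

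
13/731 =13/731 = 0.02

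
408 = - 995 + 1403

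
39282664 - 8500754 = 30781910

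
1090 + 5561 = 6651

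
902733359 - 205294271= 697439088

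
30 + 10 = 40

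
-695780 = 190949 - 886729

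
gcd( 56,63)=7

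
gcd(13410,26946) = 18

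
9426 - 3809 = 5617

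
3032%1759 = 1273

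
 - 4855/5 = -971=   - 971.00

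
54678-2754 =51924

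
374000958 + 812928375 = 1186929333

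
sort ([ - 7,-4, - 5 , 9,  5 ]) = [  -  7, - 5,  -  4, 5,9 ] 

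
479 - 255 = 224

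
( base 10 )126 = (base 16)7E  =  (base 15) 86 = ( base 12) A6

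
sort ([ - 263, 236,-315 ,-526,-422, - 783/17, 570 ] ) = [ - 526, - 422, - 315 , - 263 ,-783/17, 236, 570 ] 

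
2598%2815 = 2598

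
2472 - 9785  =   - 7313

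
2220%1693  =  527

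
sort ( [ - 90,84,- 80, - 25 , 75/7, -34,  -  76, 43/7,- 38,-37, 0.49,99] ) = [- 90, - 80, - 76, - 38,  -  37, - 34, -25,  0.49, 43/7,  75/7, 84, 99 ] 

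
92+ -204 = - 112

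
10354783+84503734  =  94858517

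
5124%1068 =852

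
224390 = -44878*(-5 ) 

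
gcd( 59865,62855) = 65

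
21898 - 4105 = 17793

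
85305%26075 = 7080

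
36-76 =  - 40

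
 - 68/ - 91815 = 68/91815 = 0.00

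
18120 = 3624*5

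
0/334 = 0 = 0.00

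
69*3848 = 265512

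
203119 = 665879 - 462760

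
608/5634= 304/2817 = 0.11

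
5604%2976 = 2628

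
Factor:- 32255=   -  5^1*6451^1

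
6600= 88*75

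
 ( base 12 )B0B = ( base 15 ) 715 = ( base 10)1595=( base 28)20r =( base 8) 3073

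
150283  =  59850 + 90433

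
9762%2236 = 818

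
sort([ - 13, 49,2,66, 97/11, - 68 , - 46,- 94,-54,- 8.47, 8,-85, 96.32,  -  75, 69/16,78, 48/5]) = [ - 94, - 85,- 75, - 68, - 54, -46, - 13, - 8.47, 2, 69/16, 8 , 97/11,48/5, 49,66, 78, 96.32]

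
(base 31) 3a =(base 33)34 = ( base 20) 53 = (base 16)67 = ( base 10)103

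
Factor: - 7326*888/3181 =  - 6505488/3181 = - 2^4*3^3*11^1*37^2*3181^(-1)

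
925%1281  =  925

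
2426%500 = 426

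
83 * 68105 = 5652715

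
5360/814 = 2680/407 = 6.58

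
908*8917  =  8096636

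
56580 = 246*230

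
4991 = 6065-1074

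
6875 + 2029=8904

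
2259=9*251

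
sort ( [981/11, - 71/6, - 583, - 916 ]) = [ - 916 , -583, - 71/6, 981/11 ]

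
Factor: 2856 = 2^3*3^1  *7^1 * 17^1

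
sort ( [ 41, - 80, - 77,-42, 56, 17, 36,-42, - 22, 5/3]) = [ - 80, - 77, - 42 , - 42 , - 22, 5/3, 17,36, 41, 56 ]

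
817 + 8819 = 9636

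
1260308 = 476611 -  -783697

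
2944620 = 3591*820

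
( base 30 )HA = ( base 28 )IG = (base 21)13G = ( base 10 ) 520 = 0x208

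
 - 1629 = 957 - 2586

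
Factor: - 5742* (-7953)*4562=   208328866812=2^2*3^3*11^2*29^1*241^1*2281^1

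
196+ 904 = 1100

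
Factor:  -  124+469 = 345  =  3^1 * 5^1*23^1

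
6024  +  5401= 11425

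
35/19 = 1 + 16/19 = 1.84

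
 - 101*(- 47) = 4747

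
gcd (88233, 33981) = 3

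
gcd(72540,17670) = 930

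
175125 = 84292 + 90833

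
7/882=1/126= 0.01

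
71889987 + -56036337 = 15853650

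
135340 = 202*670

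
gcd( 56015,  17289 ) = 17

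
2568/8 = 321 = 321.00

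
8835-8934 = -99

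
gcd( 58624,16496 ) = 16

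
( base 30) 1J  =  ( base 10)49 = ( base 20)29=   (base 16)31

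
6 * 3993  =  23958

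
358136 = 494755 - 136619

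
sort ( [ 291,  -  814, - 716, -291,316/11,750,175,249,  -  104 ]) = [ - 814, - 716, - 291 , - 104, 316/11, 175, 249 , 291,  750]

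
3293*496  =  1633328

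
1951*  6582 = 12841482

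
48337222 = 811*59602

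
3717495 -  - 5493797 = 9211292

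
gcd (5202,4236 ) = 6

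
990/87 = 330/29 = 11.38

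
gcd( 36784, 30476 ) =76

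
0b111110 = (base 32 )1u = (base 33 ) 1T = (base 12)52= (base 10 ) 62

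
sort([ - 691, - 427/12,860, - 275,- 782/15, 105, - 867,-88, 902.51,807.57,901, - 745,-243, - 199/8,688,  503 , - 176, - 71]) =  [ - 867, - 745, - 691, - 275, - 243, - 176, - 88 , - 71, - 782/15, - 427/12,-199/8,105 , 503,688,  807.57,860,901 , 902.51]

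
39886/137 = 291 + 19/137  =  291.14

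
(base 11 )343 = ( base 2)110011010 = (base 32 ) cq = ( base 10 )410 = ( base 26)FK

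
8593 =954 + 7639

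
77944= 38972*2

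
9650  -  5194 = 4456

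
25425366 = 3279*7754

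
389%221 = 168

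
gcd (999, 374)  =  1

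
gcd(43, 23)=1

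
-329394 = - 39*8446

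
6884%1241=679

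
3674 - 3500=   174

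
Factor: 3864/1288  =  3=3^1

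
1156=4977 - 3821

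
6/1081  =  6/1081 =0.01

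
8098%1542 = 388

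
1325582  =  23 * 57634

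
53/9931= 53/9931=   0.01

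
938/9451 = 938/9451 = 0.10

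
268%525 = 268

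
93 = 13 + 80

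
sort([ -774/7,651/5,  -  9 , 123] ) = [  -  774/7, - 9,123,651/5]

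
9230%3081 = 3068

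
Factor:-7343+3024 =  - 4319 =- 7^1*617^1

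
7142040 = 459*15560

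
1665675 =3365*495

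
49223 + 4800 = 54023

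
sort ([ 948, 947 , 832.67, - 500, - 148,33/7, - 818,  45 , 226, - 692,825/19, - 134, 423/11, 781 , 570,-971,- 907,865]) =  [ - 971, - 907 , - 818,-692, - 500, - 148,-134, 33/7 , 423/11,825/19,  45, 226,570 , 781,832.67,  865,947,948]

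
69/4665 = 23/1555 =0.01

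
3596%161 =54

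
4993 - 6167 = -1174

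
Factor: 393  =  3^1*131^1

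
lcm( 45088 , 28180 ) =225440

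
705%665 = 40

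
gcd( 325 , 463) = 1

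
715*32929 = 23544235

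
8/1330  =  4/665 = 0.01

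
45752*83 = 3797416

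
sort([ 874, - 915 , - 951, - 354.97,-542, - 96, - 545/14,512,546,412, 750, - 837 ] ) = [ - 951, - 915, - 837, - 542, -354.97, - 96, - 545/14,412,512,546, 750,874]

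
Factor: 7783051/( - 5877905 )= -5^( - 1)*11^( - 1 )*61^1*106871^ (  -  1)* 127591^1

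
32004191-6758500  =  25245691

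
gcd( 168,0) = 168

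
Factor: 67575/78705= 3^( - 2)*5^1*11^(-1)*17^1   =  85/99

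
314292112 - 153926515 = 160365597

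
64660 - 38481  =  26179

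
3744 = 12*312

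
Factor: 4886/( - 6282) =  - 3^( - 2) * 7^1=- 7/9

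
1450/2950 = 29/59= 0.49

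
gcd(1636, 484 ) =4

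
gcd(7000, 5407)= 1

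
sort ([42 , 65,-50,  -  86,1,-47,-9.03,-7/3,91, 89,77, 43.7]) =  [  -  86,- 50, - 47,-9.03 ,-7/3, 1,42, 43.7 , 65 , 77,89 , 91] 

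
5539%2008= 1523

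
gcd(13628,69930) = 2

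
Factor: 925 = 5^2* 37^1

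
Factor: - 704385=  - 3^2*5^1*11^1 * 1423^1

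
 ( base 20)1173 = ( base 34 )7D9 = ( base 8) 20537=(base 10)8543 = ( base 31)8RI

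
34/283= 34/283  =  0.12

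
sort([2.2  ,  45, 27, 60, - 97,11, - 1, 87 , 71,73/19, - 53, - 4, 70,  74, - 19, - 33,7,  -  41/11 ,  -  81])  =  [ - 97, - 81, - 53, - 33,  -  19, - 4, - 41/11,-1, 2.2, 73/19, 7 , 11,27, 45, 60 , 70,71  ,  74, 87] 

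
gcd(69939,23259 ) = 3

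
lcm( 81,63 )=567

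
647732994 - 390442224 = 257290770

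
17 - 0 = 17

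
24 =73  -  49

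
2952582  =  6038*489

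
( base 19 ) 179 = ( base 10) 503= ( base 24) KN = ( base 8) 767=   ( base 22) 10j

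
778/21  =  778/21= 37.05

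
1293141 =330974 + 962167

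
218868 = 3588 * 61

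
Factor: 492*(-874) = -430008 = - 2^3 * 3^1*19^1*23^1*41^1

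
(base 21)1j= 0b101000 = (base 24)1g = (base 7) 55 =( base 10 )40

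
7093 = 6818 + 275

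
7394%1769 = 318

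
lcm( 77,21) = 231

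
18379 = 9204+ 9175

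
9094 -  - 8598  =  17692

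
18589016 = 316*58826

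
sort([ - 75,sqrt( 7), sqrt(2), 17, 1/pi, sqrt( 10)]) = [ - 75, 1/pi,sqrt( 2) , sqrt(7 ), sqrt(10), 17]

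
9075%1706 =545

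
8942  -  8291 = 651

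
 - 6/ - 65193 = 2/21731 = 0.00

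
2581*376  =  970456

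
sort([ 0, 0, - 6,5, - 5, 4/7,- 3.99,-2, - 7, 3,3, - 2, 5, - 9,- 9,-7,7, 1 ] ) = [ -9, - 9, -7, - 7, - 6,-5, - 3.99 ,  -  2, -2, 0,0, 4/7, 1, 3, 3, 5, 5, 7]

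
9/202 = 9/202  =  0.04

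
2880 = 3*960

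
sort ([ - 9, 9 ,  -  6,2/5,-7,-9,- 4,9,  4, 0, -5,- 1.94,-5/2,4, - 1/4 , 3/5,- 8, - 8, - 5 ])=[ - 9, - 9, - 8,-8, - 7,-6,-5,-5,  -  4 , - 5/2, - 1.94, - 1/4, 0, 2/5,3/5,4,4,9,9] 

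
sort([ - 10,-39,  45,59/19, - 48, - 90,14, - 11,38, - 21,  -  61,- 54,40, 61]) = [ -90,-61,-54, - 48, - 39 , - 21, - 11, - 10,59/19, 14,  38 , 40, 45 , 61 ] 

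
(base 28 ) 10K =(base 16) 324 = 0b1100100100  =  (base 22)1EC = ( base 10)804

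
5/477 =5/477 = 0.01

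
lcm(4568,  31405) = 251240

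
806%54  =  50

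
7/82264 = 1/11752 = 0.00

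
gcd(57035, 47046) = 1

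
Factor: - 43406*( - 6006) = 260696436 = 2^2*3^1*7^1*11^2* 13^1*1973^1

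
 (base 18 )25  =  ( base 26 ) 1F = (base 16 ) 29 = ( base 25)1g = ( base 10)41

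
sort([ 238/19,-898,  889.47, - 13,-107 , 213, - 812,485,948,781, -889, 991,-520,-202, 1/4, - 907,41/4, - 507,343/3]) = [-907, - 898, - 889 , - 812,-520, - 507, - 202, - 107,-13 , 1/4 , 41/4, 238/19,343/3,213, 485,781,889.47,948,991]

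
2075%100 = 75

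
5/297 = 5/297 = 0.02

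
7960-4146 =3814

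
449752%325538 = 124214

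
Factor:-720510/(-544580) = 987/746 = 2^( - 1)*3^1*7^1*47^1*373^( - 1) 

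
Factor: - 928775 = - 5^2 *97^1 * 383^1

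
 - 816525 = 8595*( -95 ) 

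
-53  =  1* ( - 53) 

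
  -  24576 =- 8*3072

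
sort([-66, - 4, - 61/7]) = [ - 66, - 61/7, - 4]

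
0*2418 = 0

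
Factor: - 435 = -3^1*5^1*29^1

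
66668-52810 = 13858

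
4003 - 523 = 3480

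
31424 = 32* 982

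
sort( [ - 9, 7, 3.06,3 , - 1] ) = [ - 9, - 1 , 3,3.06, 7] 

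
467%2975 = 467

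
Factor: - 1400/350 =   -  2^2 = - 4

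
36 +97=133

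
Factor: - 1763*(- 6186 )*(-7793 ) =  - 84989818974 = - 2^1*3^1*41^1*43^1 * 1031^1*7793^1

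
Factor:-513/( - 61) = 3^3*19^1*61^(  -  1 ) 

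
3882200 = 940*4130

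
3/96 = 1/32 = 0.03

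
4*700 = 2800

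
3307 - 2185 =1122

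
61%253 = 61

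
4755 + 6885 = 11640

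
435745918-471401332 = -35655414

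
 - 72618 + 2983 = -69635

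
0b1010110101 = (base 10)693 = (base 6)3113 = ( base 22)19B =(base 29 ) nq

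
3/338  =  3/338 = 0.01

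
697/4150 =697/4150 = 0.17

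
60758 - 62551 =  -1793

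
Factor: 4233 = 3^1 *17^1*83^1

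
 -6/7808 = -3/3904 = - 0.00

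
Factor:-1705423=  - 17^1*43^1 * 2333^1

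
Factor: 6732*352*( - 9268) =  - 2^9 * 3^2*7^1 * 11^2 * 17^1*331^1 = - 21962045952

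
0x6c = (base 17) 66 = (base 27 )40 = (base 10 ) 108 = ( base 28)3o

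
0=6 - 6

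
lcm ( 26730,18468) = 1015740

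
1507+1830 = 3337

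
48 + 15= 63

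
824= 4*206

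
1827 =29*63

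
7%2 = 1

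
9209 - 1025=8184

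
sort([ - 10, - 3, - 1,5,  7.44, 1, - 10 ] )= [ - 10,-10, - 3, - 1,1, 5, 7.44 ] 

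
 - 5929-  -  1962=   -  3967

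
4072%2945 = 1127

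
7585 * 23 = 174455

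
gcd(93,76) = 1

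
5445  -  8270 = -2825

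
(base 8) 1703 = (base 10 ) 963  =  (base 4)33003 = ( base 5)12323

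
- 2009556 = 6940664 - 8950220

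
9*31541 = 283869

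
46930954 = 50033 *938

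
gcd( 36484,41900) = 4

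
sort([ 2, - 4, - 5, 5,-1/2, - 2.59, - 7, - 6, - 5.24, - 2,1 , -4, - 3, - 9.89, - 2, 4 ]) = [ - 9.89, - 7,-6, - 5.24, - 5, -4, - 4, - 3, - 2.59,- 2, - 2 , -1/2, 1,2, 4, 5 ] 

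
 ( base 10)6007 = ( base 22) c91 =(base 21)dd1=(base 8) 13567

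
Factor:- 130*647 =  - 2^1*5^1*13^1*647^1 = - 84110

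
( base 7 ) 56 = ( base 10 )41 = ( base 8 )51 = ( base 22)1J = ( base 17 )27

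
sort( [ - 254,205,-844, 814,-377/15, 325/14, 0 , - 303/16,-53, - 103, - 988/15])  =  [ - 844,-254,-103, - 988/15, - 53, - 377/15, - 303/16,0, 325/14, 205,814 ] 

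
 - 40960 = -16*2560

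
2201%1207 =994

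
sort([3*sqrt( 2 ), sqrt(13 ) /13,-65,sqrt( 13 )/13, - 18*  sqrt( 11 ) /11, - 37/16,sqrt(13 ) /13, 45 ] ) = [ - 65,  -  18*sqrt( 11 )/11,-37/16, sqrt(13 ) /13, sqrt( 13) /13,sqrt( 13 ) /13,  3*sqrt(2),  45 ]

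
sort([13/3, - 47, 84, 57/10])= [ - 47, 13/3,  57/10, 84]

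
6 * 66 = 396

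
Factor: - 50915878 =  - 2^1*13^1 * 1958303^1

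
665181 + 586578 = 1251759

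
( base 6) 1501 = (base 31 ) CP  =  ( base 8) 615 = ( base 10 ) 397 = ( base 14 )205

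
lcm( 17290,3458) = 17290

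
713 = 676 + 37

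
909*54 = 49086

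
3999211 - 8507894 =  - 4508683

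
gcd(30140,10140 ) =20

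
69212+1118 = 70330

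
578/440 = 289/220 = 1.31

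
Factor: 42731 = 13^1*19^1*173^1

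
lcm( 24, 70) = 840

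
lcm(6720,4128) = 288960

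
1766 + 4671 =6437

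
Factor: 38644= 2^2*9661^1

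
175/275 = 7/11 = 0.64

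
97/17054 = 97/17054= 0.01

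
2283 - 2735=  - 452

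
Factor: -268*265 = -71020 = - 2^2*5^1*53^1*67^1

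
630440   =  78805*8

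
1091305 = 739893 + 351412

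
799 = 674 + 125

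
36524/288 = 9131/72 =126.82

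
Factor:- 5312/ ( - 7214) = 2^5*83^1*3607^(-1) = 2656/3607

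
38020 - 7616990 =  - 7578970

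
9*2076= 18684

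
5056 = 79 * 64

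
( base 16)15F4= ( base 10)5620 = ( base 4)1113310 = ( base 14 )2096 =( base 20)E10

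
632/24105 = 632/24105 = 0.03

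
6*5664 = 33984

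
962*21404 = 20590648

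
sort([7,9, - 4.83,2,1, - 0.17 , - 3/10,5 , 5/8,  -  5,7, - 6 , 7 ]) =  [ - 6, - 5, - 4.83, - 3/10, - 0.17,  5/8,1,2,5,7, 7,7, 9 ] 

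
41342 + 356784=398126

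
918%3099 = 918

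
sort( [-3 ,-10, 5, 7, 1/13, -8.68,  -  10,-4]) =[ -10, - 10, - 8.68 , - 4,-3,1/13,5,7]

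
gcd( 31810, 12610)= 10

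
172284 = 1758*98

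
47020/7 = 6717 + 1/7 = 6717.14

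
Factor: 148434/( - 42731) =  - 2^1*3^1  *  11^1*  19^( - 1 ) = - 66/19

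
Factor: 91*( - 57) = - 5187 = - 3^1*7^1*13^1*19^1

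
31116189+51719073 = 82835262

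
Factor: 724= 2^2*181^1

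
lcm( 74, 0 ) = 0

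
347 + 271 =618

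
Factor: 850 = 2^1*5^2*17^1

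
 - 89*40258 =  - 3582962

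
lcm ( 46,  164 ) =3772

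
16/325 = 16/325 = 0.05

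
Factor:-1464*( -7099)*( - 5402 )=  - 2^4*3^1*31^1*37^1*61^1*73^1*229^1 = -56142640272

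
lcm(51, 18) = 306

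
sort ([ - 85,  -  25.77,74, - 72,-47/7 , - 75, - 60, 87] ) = [ - 85, - 75,-72 , - 60, - 25.77, - 47/7,74,87]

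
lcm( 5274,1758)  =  5274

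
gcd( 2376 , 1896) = 24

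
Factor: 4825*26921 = 5^2*193^1*26921^1 = 129893825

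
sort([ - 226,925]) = [-226,925]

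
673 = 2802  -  2129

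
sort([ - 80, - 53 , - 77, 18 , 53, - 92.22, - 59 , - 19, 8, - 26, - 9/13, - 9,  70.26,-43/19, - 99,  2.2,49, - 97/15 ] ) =[ - 99, - 92.22,  -  80,- 77, - 59, - 53, - 26, - 19 , - 9, - 97/15,  -  43/19, - 9/13, 2.2,8, 18,49, 53, 70.26 ] 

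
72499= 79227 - 6728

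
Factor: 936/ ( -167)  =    -  2^3 * 3^2*13^1*167^(-1 )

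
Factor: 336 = 2^4*3^1*7^1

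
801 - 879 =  - 78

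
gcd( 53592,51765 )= 609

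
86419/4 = 86419/4 = 21604.75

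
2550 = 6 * 425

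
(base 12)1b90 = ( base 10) 3420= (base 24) 5MC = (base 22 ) 71a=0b110101011100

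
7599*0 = 0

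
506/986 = 253/493 = 0.51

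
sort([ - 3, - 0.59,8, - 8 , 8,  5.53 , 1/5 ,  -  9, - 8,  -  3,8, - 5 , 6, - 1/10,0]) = [ - 9, - 8,-8, - 5, - 3 , -3, - 0.59,  -  1/10, 0, 1/5, 5.53 , 6, 8, 8,8] 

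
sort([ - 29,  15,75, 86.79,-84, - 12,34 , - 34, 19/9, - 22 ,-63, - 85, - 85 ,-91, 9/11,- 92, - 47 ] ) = [ - 92, - 91, - 85 ,-85 ,  -  84, - 63, - 47, - 34,  -  29 , -22, - 12 , 9/11, 19/9, 15, 34, 75 , 86.79 ] 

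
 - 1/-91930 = 1/91930 = 0.00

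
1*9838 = 9838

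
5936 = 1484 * 4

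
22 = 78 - 56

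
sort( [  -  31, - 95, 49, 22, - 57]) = [ - 95, - 57, - 31,22, 49 ] 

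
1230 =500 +730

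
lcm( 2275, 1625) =11375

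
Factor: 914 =2^1*457^1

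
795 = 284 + 511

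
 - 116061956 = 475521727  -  591583683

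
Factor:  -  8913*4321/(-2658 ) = 2^(  -  1)*29^1*149^1*443^( - 1)  *  2971^1 = 12837691/886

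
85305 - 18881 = 66424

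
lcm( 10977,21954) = 21954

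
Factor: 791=7^1 * 113^1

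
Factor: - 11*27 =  - 297  =  -  3^3*11^1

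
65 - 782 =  - 717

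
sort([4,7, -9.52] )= [ - 9.52,4,7]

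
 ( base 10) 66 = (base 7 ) 123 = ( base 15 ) 46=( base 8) 102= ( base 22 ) 30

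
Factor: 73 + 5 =2^1 * 3^1 * 13^1 = 78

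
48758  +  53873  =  102631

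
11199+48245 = 59444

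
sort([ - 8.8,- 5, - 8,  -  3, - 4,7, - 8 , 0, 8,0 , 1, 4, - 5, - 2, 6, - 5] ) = [ - 8.8, - 8,-8, - 5,-5, - 5, - 4, - 3, - 2, 0,  0,  1, 4, 6,7,  8]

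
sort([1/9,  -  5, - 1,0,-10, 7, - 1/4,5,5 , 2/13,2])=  [ - 10, - 5, - 1,-1/4, 0,1/9, 2/13,  2 , 5 , 5, 7]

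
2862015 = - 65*(  -  44031 ) 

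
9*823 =7407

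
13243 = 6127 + 7116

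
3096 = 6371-3275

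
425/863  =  425/863 =0.49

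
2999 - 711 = 2288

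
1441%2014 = 1441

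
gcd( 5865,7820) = 1955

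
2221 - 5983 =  - 3762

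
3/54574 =3/54574 = 0.00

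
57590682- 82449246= - 24858564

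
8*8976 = 71808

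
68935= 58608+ 10327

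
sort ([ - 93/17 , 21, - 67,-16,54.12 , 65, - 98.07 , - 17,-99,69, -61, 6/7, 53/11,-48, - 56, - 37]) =[ - 99,-98.07,  -  67,-61, -56 ,-48,-37 , -17 , -16,-93/17, 6/7,53/11, 21, 54.12,65,69]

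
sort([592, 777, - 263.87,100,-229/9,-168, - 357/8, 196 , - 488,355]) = [  -  488,-263.87,-168 , - 357/8, - 229/9, 100, 196 , 355, 592, 777]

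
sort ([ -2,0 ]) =[ - 2,0] 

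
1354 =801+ 553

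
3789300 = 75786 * 50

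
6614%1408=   982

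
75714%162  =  60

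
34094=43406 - 9312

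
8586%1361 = 420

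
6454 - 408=6046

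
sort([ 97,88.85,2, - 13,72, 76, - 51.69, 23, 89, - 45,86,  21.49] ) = [-51.69, - 45, - 13,2, 21.49, 23,72,76,86, 88.85, 89,  97 ]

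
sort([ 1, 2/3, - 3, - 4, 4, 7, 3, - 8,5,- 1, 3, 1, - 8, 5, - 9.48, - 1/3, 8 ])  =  [ - 9.48, - 8, -8,-4, - 3, - 1, - 1/3,  2/3,1, 1, 3, 3, 4, 5, 5,7, 8]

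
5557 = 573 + 4984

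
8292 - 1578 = 6714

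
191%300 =191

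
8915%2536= 1307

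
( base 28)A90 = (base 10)8092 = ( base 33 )7E7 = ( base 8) 17634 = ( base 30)8TM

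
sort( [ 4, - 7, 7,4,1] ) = [-7,1, 4, 4,  7 ]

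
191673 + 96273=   287946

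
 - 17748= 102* (-174 )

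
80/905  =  16/181 = 0.09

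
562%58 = 40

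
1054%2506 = 1054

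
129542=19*6818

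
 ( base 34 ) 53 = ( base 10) 173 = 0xAD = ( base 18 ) 9B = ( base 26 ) 6h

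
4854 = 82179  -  77325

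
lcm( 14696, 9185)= 73480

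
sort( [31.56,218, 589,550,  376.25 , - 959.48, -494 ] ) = [-959.48, - 494, 31.56,218, 376.25,550,589 ] 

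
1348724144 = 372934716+975789428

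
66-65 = 1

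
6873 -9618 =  - 2745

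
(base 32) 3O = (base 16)78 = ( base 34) 3i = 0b1111000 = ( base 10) 120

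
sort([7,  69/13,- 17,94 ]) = [ - 17 , 69/13,7 , 94 ] 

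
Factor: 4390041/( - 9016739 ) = -3^1*67^1*1163^( - 1) * 7753^( - 1)*21841^1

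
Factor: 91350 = 2^1*3^2*5^2*7^1*29^1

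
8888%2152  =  280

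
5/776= 5/776 = 0.01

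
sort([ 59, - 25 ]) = [ - 25,59]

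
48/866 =24/433 = 0.06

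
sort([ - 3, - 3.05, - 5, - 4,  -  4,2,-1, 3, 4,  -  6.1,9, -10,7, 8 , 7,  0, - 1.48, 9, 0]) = [ - 10, - 6.1, - 5 , - 4, - 4,-3.05, -3, - 1.48 , - 1, 0, 0,2,3, 4,7, 7, 8, 9, 9]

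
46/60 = 23/30 =0.77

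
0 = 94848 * 0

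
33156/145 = 228 + 96/145=228.66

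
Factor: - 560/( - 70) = 2^3 =8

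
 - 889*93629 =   -  83236181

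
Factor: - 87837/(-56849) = 3^1 * 13^( - 1)*19^1*23^1*67^1*4373^(-1 )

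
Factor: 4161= 3^1*19^1 *73^1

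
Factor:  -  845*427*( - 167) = 5^1 * 7^1*13^2*61^1*167^1  =  60256105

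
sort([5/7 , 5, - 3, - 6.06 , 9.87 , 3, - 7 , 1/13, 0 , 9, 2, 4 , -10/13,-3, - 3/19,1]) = [  -  7, - 6.06, - 3, - 3, - 10/13, - 3/19,0,1/13, 5/7, 1, 2,  3 , 4,5, 9 , 9.87] 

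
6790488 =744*9127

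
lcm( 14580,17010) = 102060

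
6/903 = 2/301 = 0.01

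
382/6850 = 191/3425 = 0.06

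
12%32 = 12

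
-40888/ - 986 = 41  +  231/493 = 41.47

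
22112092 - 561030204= - 538918112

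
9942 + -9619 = 323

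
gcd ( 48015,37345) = 5335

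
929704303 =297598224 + 632106079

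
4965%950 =215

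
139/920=139/920 =0.15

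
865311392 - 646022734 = 219288658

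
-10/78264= -5/39132 = - 0.00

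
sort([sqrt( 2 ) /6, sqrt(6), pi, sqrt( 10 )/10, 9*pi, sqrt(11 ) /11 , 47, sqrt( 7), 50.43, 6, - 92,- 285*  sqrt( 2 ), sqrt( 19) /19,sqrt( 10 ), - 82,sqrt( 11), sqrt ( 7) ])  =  [ - 285 * sqrt( 2 ), - 92, - 82,sqrt( 19) /19, sqrt(2)/6, sqrt ( 11 )/11,sqrt( 10)/10, sqrt(6),sqrt( 7 ), sqrt(7), pi , sqrt( 10), sqrt (11), 6, 9*pi,  47,50.43 ] 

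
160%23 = 22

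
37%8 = 5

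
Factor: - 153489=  - 3^1*7^1*7309^1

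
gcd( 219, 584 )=73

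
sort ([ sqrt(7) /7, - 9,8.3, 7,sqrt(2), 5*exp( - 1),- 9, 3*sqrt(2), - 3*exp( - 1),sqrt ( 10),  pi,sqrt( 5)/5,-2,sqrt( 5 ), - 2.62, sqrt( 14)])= [ - 9, - 9,-2.62, - 2,- 3*exp( - 1) , sqrt( 7)/7, sqrt(5 ) /5,sqrt (2),5 *exp( -1),sqrt( 5), pi,sqrt( 10), sqrt(14 ), 3*sqrt( 2),7,8.3 ] 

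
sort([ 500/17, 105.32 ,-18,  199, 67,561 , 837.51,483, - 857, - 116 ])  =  [ - 857, - 116, - 18,500/17, 67  ,  105.32, 199,483,561, 837.51] 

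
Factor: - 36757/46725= -59/75 = - 3^( - 1)*5^( - 2) * 59^1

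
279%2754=279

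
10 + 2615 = 2625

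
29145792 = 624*46708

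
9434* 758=7150972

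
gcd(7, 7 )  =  7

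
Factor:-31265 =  - 5^1*13^2* 37^1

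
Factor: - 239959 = -23^1 * 10433^1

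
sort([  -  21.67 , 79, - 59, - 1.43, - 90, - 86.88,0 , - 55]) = [ -90 , - 86.88, - 59, - 55,- 21.67, - 1.43,  0,79 ]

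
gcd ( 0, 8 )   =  8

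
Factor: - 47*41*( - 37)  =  37^1 *41^1*47^1  =  71299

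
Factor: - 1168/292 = -2^2=- 4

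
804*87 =69948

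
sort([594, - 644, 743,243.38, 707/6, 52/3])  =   [ - 644 , 52/3, 707/6, 243.38, 594,743]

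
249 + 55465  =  55714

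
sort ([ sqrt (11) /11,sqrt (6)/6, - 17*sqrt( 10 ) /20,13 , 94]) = [-17 * sqrt(10) /20,sqrt( 11)/11,sqrt ( 6) /6  ,  13,  94]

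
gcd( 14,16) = 2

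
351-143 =208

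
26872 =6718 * 4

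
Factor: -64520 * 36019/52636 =-2^1 *5^1*181^1*199^1*1613^1*13159^( - 1) = -580986470/13159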